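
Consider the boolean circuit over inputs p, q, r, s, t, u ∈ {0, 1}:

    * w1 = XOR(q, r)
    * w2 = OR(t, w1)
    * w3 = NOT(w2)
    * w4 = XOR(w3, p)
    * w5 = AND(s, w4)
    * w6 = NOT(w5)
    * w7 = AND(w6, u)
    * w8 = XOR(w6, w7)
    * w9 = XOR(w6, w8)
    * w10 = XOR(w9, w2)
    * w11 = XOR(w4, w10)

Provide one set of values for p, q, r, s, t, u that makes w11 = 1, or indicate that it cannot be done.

p=0, q=0, r=0, s=0, t=1, u=0

Check with p=0, q=0, r=0, s=0, t=1, u=0:
w1 = XOR(q, r) = XOR(0, 0) = 0
w2 = OR(t, w1) = OR(1, 0) = 1
w3 = NOT(w2) = NOT 1 = 0
w4 = XOR(w3, p) = XOR(0, 0) = 0
w5 = AND(s, w4) = AND(0, 0) = 0
w6 = NOT(w5) = NOT 0 = 1
w7 = AND(w6, u) = AND(1, 0) = 0
w8 = XOR(w6, w7) = XOR(1, 0) = 1
w9 = XOR(w6, w8) = XOR(1, 1) = 0
w10 = XOR(w9, w2) = XOR(0, 1) = 1
w11 = XOR(w4, w10) = XOR(0, 1) = 1
So w11 = 1 as required.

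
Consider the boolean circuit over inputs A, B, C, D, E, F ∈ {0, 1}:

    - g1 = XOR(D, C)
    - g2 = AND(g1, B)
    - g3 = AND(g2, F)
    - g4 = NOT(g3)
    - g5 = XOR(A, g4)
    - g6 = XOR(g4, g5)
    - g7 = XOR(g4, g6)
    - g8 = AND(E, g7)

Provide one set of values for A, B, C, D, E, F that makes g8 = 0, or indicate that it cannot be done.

g8 = AND(E, g7) must be 0, so at least one of E, g7 is 0.
Check with A=0, B=0, C=0, D=1, E=0, F=0:
g1 = XOR(D, C) = XOR(1, 0) = 1
g2 = AND(g1, B) = AND(1, 0) = 0
g3 = AND(g2, F) = AND(0, 0) = 0
g4 = NOT(g3) = NOT 0 = 1
g5 = XOR(A, g4) = XOR(0, 1) = 1
g6 = XOR(g4, g5) = XOR(1, 1) = 0
g7 = XOR(g4, g6) = XOR(1, 0) = 1
g8 = AND(E, g7) = AND(0, 1) = 0
So g8 = 0 as required.

A=0, B=0, C=0, D=1, E=0, F=0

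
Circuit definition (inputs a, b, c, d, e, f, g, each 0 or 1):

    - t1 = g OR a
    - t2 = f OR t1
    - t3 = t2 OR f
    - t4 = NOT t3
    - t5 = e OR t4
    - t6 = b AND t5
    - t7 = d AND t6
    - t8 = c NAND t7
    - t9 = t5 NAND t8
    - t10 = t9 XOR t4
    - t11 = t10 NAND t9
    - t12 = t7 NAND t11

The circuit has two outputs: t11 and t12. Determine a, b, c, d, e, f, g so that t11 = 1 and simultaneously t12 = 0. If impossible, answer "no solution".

a=1, b=1, c=0, d=1, e=1, f=1, g=1

Check with a=1, b=1, c=0, d=1, e=1, f=1, g=1:
t1 = g OR a = 1 OR 1 = 1
t2 = f OR t1 = 1 OR 1 = 1
t3 = t2 OR f = 1 OR 1 = 1
t4 = NOT t3 = NOT 1 = 0
t5 = e OR t4 = 1 OR 0 = 1
t6 = b AND t5 = 1 AND 1 = 1
t7 = d AND t6 = 1 AND 1 = 1
t8 = c NAND t7 = 0 NAND 1 = 1
t9 = t5 NAND t8 = 1 NAND 1 = 0
t10 = t9 XOR t4 = 0 XOR 0 = 0
t11 = t10 NAND t9 = 0 NAND 0 = 1
t12 = t7 NAND t11 = 1 NAND 1 = 0
So t11 = 1 and t12 = 0.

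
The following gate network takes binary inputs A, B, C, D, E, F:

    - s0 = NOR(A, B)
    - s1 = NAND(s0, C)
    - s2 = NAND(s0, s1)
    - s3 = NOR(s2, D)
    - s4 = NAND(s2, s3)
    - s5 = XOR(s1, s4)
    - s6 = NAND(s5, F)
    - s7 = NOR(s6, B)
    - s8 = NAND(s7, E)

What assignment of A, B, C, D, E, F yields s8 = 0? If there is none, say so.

s8 = NAND(s7, E) must be 0, so both s7 = 1 and E = 1.
s7 = NOR(s6, B) must be 1, so both s6 = 0 and B = 0.
Check with A=0, B=0, C=1, D=1, E=1, F=1:
s0 = NOR(A, B) = NOR(0, 0) = 1
s1 = NAND(s0, C) = NAND(1, 1) = 0
s2 = NAND(s0, s1) = NAND(1, 0) = 1
s3 = NOR(s2, D) = NOR(1, 1) = 0
s4 = NAND(s2, s3) = NAND(1, 0) = 1
s5 = XOR(s1, s4) = XOR(0, 1) = 1
s6 = NAND(s5, F) = NAND(1, 1) = 0
s7 = NOR(s6, B) = NOR(0, 0) = 1
s8 = NAND(s7, E) = NAND(1, 1) = 0
So s8 = 0 as required.

A=0, B=0, C=1, D=1, E=1, F=1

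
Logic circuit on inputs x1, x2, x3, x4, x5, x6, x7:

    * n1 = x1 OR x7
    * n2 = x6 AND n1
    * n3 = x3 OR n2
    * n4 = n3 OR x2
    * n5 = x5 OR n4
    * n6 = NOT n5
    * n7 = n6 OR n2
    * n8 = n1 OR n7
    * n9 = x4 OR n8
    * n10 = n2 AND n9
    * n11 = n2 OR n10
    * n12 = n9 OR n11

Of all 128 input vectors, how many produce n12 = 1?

n12 = n9 OR n11 must be 1, so at least one of n9, n11 is 1.
Enumerating the 128 input combinations, 114 give n12 = 1 and 14 give n12 = 0.

114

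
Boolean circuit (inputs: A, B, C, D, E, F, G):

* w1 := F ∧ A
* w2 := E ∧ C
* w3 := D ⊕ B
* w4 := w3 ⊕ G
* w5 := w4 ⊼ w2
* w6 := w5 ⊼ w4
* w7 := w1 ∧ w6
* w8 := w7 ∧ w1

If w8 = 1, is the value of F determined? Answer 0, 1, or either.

w8 = w7 ∧ w1 must be 1, so both w7 = 1 and w1 = 1.
w7 = w1 ∧ w6 must be 1, so both w1 = 1 and w6 = 1.
Every assignment with w8 = 1 has F = 1; there are 20 such assignment(s).

1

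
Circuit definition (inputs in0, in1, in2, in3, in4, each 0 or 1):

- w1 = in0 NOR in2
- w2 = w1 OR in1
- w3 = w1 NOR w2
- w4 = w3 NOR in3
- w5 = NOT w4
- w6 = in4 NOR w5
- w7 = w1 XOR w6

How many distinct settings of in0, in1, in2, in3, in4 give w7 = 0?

23

w7 = w1 XOR w6 must be 0, so w1 and w6 are equal.
Enumerating the 32 input combinations, 23 give w7 = 0 and 9 give w7 = 1.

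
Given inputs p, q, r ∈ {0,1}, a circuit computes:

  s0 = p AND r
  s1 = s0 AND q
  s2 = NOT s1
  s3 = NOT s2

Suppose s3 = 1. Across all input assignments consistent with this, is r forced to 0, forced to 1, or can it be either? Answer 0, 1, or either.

s3 = NOT s2 must be 1, so s2 = 0.
s2 = NOT s1 must be 0, so s1 = 1.
s1 = s0 AND q must be 1, so both s0 = 1 and q = 1.
Every assignment with s3 = 1 has r = 1; there are 1 such assignment(s).
  p=1, q=1, r=1

1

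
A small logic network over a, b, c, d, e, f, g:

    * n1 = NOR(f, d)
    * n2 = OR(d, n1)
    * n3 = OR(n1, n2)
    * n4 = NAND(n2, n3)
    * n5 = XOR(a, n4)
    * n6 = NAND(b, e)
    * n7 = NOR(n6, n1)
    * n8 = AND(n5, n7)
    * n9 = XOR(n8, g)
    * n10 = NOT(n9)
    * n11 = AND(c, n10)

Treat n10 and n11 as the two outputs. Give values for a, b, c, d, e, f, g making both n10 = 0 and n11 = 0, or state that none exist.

Check with a=0, b=1, c=0, d=1, e=1, f=1, g=1:
n1 = NOR(f, d) = NOR(1, 1) = 0
n2 = OR(d, n1) = OR(1, 0) = 1
n3 = OR(n1, n2) = OR(0, 1) = 1
n4 = NAND(n2, n3) = NAND(1, 1) = 0
n5 = XOR(a, n4) = XOR(0, 0) = 0
n6 = NAND(b, e) = NAND(1, 1) = 0
n7 = NOR(n6, n1) = NOR(0, 0) = 1
n8 = AND(n5, n7) = AND(0, 1) = 0
n9 = XOR(n8, g) = XOR(0, 1) = 1
n10 = NOT(n9) = NOT 1 = 0
n11 = AND(c, n10) = AND(0, 0) = 0
So n10 = 0 and n11 = 0.

a=0, b=1, c=0, d=1, e=1, f=1, g=1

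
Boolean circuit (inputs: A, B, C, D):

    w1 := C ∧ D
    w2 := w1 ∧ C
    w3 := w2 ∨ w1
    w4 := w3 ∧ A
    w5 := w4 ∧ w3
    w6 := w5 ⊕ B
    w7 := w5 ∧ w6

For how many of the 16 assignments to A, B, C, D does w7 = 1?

1

w7 = w5 ∧ w6 must be 1, so both w5 = 1 and w6 = 1.
w5 = w4 ∧ w3 must be 1, so both w4 = 1 and w3 = 1.
Satisfying assignments:
  A=1, B=0, C=1, D=1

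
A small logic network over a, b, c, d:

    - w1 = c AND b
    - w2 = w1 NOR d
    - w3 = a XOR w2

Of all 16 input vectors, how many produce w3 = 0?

w3 = a XOR w2 must be 0, so a and w2 are equal.
Enumerating the 16 input combinations, 8 give w3 = 0 and 8 give w3 = 1.

8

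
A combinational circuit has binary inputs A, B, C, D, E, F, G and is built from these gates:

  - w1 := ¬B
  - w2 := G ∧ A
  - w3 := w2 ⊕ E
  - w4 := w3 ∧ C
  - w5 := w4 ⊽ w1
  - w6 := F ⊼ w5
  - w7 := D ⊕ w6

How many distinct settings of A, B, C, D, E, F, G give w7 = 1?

w7 = D ⊕ w6 must be 1, so D and w6 differ.
Enumerating the 128 input combinations, 64 give w7 = 1 and 64 give w7 = 0.

64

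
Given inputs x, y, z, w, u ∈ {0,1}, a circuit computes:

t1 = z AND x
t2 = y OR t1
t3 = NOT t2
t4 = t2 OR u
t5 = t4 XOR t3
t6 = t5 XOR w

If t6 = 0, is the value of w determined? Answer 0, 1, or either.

Both values of w occur among assignments with t6 = 0:
  w=0: x=0, y=0, z=0, w=0, u=1
  w=1: x=0, y=0, z=0, w=1, u=0

either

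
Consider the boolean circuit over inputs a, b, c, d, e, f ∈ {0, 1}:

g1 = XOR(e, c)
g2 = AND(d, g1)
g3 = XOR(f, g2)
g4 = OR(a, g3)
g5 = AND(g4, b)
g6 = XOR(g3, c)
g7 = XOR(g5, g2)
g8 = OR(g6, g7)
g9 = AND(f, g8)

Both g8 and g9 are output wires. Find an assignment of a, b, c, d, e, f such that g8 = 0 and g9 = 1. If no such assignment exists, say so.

Across all 64 input combinations, none give both g8 = 0 and g9 = 1.

no solution exists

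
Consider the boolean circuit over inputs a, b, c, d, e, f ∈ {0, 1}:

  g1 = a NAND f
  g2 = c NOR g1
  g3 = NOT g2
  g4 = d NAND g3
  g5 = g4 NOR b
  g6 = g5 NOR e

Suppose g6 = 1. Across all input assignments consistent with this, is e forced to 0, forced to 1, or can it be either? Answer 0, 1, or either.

0

g6 = g5 NOR e must be 1, so both g5 = 0 and e = 0.
Every assignment with g6 = 1 has e = 0; there are 25 such assignment(s).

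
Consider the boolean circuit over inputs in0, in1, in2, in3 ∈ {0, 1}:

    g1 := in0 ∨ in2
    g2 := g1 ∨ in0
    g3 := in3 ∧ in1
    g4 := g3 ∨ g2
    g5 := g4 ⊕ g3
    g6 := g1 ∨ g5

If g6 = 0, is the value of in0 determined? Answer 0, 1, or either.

0

g6 = g1 ∨ g5 must be 0, so both g1 = 0 and g5 = 0.
g1 = in0 ∨ in2 must be 0, so both in0 = 0 and in2 = 0.
Every assignment with g6 = 0 has in0 = 0; there are 4 such assignment(s).
  in0=0, in1=0, in2=0, in3=0
  in0=0, in1=0, in2=0, in3=1
  in0=0, in1=1, in2=0, in3=0
  in0=0, in1=1, in2=0, in3=1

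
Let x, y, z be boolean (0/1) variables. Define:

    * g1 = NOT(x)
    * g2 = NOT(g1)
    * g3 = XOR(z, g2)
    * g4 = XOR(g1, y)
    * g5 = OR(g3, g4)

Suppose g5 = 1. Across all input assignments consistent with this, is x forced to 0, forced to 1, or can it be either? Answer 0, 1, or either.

Both values of x occur among assignments with g5 = 1:
  x=0: x=0, y=0, z=0
  x=1: x=1, y=0, z=0

either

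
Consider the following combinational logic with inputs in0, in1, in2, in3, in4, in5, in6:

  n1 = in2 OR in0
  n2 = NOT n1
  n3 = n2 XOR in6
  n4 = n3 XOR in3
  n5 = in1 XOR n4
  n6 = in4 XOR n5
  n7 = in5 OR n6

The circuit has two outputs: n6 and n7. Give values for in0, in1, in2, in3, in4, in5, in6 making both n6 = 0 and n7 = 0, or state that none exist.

in0=1, in1=1, in2=1, in3=0, in4=0, in5=0, in6=1

Check with in0=1, in1=1, in2=1, in3=0, in4=0, in5=0, in6=1:
n1 = in2 OR in0 = 1 OR 1 = 1
n2 = NOT n1 = NOT 1 = 0
n3 = n2 XOR in6 = 0 XOR 1 = 1
n4 = n3 XOR in3 = 1 XOR 0 = 1
n5 = in1 XOR n4 = 1 XOR 1 = 0
n6 = in4 XOR n5 = 0 XOR 0 = 0
n7 = in5 OR n6 = 0 OR 0 = 0
So n6 = 0 and n7 = 0.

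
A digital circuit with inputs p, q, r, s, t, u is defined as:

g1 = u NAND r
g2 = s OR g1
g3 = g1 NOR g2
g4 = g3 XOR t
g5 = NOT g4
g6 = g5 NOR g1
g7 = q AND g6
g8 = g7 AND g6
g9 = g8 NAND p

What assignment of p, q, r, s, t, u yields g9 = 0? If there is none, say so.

p=1 q=1 r=1 s=0 t=0 u=1

Check with p=1 q=1 r=1 s=0 t=0 u=1:
g1 = u NAND r = 1 NAND 1 = 0
g2 = s OR g1 = 0 OR 0 = 0
g3 = g1 NOR g2 = 0 NOR 0 = 1
g4 = g3 XOR t = 1 XOR 0 = 1
g5 = NOT g4 = NOT 1 = 0
g6 = g5 NOR g1 = 0 NOR 0 = 1
g7 = q AND g6 = 1 AND 1 = 1
g8 = g7 AND g6 = 1 AND 1 = 1
g9 = g8 NAND p = 1 NAND 1 = 0
So g9 = 0 as required.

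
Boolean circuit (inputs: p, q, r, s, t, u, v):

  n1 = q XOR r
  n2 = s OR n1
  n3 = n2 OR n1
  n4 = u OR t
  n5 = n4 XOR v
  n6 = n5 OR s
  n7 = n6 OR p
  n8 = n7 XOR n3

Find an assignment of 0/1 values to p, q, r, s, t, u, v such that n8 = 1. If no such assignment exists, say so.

p=1, q=1, r=1, s=0, t=0, u=0, v=0

n8 = n7 XOR n3 must be 1, so n7 and n3 differ.
Check with p=1, q=1, r=1, s=0, t=0, u=0, v=0:
n1 = q XOR r = 1 XOR 1 = 0
n2 = s OR n1 = 0 OR 0 = 0
n3 = n2 OR n1 = 0 OR 0 = 0
n4 = u OR t = 0 OR 0 = 0
n5 = n4 XOR v = 0 XOR 0 = 0
n6 = n5 OR s = 0 OR 0 = 0
n7 = n6 OR p = 0 OR 1 = 1
n8 = n7 XOR n3 = 1 XOR 0 = 1
So n8 = 1 as required.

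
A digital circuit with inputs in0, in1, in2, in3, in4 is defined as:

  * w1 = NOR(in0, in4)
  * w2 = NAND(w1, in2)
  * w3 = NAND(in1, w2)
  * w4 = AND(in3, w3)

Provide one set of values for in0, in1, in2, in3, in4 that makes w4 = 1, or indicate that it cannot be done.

w4 = AND(in3, w3) must be 1, so both in3 = 1 and w3 = 1.
w3 = NAND(in1, w2) must be 1, so at least one of in1, w2 is 0.
Check with in0=1, in1=0, in2=1, in3=1, in4=0:
w1 = NOR(in0, in4) = NOR(1, 0) = 0
w2 = NAND(w1, in2) = NAND(0, 1) = 1
w3 = NAND(in1, w2) = NAND(0, 1) = 1
w4 = AND(in3, w3) = AND(1, 1) = 1
So w4 = 1 as required.

in0=1, in1=0, in2=1, in3=1, in4=0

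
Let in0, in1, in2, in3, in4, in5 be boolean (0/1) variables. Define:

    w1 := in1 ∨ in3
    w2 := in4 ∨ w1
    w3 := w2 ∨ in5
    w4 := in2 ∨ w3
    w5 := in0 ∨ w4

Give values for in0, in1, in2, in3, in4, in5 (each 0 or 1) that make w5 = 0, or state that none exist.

Check with in0=0, in1=0, in2=0, in3=0, in4=0, in5=0:
w1 = in1 ∨ in3 = 0 ∨ 0 = 0
w2 = in4 ∨ w1 = 0 ∨ 0 = 0
w3 = w2 ∨ in5 = 0 ∨ 0 = 0
w4 = in2 ∨ w3 = 0 ∨ 0 = 0
w5 = in0 ∨ w4 = 0 ∨ 0 = 0
So w5 = 0 as required.

in0=0, in1=0, in2=0, in3=0, in4=0, in5=0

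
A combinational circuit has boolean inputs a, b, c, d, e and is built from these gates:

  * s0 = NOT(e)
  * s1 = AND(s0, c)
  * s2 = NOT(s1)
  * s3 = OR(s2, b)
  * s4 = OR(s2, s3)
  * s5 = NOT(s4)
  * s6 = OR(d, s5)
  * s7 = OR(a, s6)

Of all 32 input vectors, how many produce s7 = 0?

7

s7 = OR(a, s6) must be 0, so both a = 0 and s6 = 0.
Enumerating the 32 input combinations, 7 give s7 = 0 and 25 give s7 = 1.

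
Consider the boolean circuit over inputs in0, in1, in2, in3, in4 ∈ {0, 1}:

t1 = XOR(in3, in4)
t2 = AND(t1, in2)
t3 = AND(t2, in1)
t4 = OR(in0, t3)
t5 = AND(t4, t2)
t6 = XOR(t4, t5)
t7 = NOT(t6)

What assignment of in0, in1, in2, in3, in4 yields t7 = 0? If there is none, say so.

in0=1, in1=0, in2=0, in3=0, in4=0

t7 = NOT(t6) must be 0, so t6 = 1.
t6 = XOR(t4, t5) must be 1, so t4 and t5 differ.
Check with in0=1, in1=0, in2=0, in3=0, in4=0:
t1 = XOR(in3, in4) = XOR(0, 0) = 0
t2 = AND(t1, in2) = AND(0, 0) = 0
t3 = AND(t2, in1) = AND(0, 0) = 0
t4 = OR(in0, t3) = OR(1, 0) = 1
t5 = AND(t4, t2) = AND(1, 0) = 0
t6 = XOR(t4, t5) = XOR(1, 0) = 1
t7 = NOT(t6) = NOT 1 = 0
So t7 = 0 as required.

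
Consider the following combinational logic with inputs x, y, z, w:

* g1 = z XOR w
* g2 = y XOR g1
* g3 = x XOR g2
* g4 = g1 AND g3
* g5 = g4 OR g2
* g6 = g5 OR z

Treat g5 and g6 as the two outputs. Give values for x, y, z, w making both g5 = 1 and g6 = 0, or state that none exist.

no solution exists

Across all 16 input combinations, none give both g5 = 1 and g6 = 0.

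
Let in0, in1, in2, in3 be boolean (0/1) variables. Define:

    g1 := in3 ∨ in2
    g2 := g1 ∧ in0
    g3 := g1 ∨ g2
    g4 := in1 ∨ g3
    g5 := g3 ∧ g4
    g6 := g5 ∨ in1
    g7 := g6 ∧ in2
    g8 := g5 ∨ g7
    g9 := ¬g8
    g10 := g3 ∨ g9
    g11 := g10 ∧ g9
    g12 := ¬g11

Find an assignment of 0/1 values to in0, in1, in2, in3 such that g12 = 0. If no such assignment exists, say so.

Check with in0=1, in1=0, in2=0, in3=0:
g1 = in3 ∨ in2 = 0 ∨ 0 = 0
g2 = g1 ∧ in0 = 0 ∧ 1 = 0
g3 = g1 ∨ g2 = 0 ∨ 0 = 0
g4 = in1 ∨ g3 = 0 ∨ 0 = 0
g5 = g3 ∧ g4 = 0 ∧ 0 = 0
g6 = g5 ∨ in1 = 0 ∨ 0 = 0
g7 = g6 ∧ in2 = 0 ∧ 0 = 0
g8 = g5 ∨ g7 = 0 ∨ 0 = 0
g9 = ¬g8 = ¬0 = 1
g10 = g3 ∨ g9 = 0 ∨ 1 = 1
g11 = g10 ∧ g9 = 1 ∧ 1 = 1
g12 = ¬g11 = ¬1 = 0
So g12 = 0 as required.

in0=1, in1=0, in2=0, in3=0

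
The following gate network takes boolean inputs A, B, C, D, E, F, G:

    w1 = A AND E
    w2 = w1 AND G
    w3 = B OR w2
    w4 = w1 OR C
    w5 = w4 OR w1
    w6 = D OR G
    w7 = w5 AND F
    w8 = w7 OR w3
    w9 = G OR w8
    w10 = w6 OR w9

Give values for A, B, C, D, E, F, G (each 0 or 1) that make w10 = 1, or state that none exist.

w10 = w6 OR w9 must be 1, so at least one of w6, w9 is 1.
Check with A=0 B=0 C=1 D=1 E=1 F=0 G=0:
w1 = A AND E = 0 AND 1 = 0
w2 = w1 AND G = 0 AND 0 = 0
w3 = B OR w2 = 0 OR 0 = 0
w4 = w1 OR C = 0 OR 1 = 1
w5 = w4 OR w1 = 1 OR 0 = 1
w6 = D OR G = 1 OR 0 = 1
w7 = w5 AND F = 1 AND 0 = 0
w8 = w7 OR w3 = 0 OR 0 = 0
w9 = G OR w8 = 0 OR 0 = 0
w10 = w6 OR w9 = 1 OR 0 = 1
So w10 = 1 as required.

A=0 B=0 C=1 D=1 E=1 F=0 G=0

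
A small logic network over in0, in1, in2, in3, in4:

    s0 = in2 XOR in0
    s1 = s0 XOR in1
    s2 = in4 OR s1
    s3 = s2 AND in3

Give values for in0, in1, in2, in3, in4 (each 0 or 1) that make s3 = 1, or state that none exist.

in0=1, in1=1, in2=1, in3=1, in4=0

s3 = s2 AND in3 must be 1, so both s2 = 1 and in3 = 1.
s2 = in4 OR s1 must be 1, so at least one of in4, s1 is 1.
Check with in0=1, in1=1, in2=1, in3=1, in4=0:
s0 = in2 XOR in0 = 1 XOR 1 = 0
s1 = s0 XOR in1 = 0 XOR 1 = 1
s2 = in4 OR s1 = 0 OR 1 = 1
s3 = s2 AND in3 = 1 AND 1 = 1
So s3 = 1 as required.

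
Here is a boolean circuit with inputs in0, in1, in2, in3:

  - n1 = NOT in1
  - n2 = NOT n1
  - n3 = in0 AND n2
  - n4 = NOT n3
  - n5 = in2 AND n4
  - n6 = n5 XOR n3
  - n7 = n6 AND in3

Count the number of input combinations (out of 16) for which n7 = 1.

n7 = n6 AND in3 must be 1, so both n6 = 1 and in3 = 1.
n6 = n5 XOR n3 must be 1, so n5 and n3 differ.
Satisfying assignments:
  in0=0, in1=0, in2=1, in3=1
  in0=0, in1=1, in2=1, in3=1
  in0=1, in1=0, in2=1, in3=1
  in0=1, in1=1, in2=0, in3=1
  in0=1, in1=1, in2=1, in3=1

5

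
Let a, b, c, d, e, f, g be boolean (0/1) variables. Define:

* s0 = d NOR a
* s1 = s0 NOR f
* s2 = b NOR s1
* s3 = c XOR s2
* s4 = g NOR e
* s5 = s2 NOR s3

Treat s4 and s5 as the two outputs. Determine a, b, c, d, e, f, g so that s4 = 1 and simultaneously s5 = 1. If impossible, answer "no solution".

a=1 b=0 c=0 d=1 e=0 f=0 g=0

Check with a=1 b=0 c=0 d=1 e=0 f=0 g=0:
s0 = d NOR a = 1 NOR 1 = 0
s1 = s0 NOR f = 0 NOR 0 = 1
s2 = b NOR s1 = 0 NOR 1 = 0
s3 = c XOR s2 = 0 XOR 0 = 0
s4 = g NOR e = 0 NOR 0 = 1
s5 = s2 NOR s3 = 0 NOR 0 = 1
So s4 = 1 and s5 = 1.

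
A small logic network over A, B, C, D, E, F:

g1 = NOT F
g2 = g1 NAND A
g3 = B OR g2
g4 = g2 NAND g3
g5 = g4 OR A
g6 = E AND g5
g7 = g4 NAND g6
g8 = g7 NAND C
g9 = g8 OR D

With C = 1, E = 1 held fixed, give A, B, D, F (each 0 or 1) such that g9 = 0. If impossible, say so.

Check with C = 1, E = 1 and A=0, B=0, D=0, F=0:
g1 = NOT F = NOT 0 = 1
g2 = g1 NAND A = 1 NAND 0 = 1
g3 = B OR g2 = 0 OR 1 = 1
g4 = g2 NAND g3 = 1 NAND 1 = 0
g5 = g4 OR A = 0 OR 0 = 0
g6 = E AND g5 = 1 AND 0 = 0
g7 = g4 NAND g6 = 0 NAND 0 = 1
g8 = g7 NAND C = 1 NAND 1 = 0
g9 = g8 OR D = 0 OR 0 = 0
So g9 = 0.

A=0, B=0, D=0, F=0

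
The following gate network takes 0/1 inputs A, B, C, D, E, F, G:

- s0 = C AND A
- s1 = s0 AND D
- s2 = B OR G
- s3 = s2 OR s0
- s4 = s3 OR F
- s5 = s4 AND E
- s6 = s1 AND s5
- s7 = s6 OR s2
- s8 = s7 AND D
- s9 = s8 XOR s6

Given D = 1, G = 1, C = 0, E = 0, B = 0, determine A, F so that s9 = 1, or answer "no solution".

s9 = s8 XOR s6 must be 1, so s8 and s6 differ.
Check with D = 1, G = 1, C = 0, E = 0, B = 0 and A=1, F=0:
s0 = C AND A = 0 AND 1 = 0
s1 = s0 AND D = 0 AND 1 = 0
s2 = B OR G = 0 OR 1 = 1
s3 = s2 OR s0 = 1 OR 0 = 1
s4 = s3 OR F = 1 OR 0 = 1
s5 = s4 AND E = 1 AND 0 = 0
s6 = s1 AND s5 = 0 AND 0 = 0
s7 = s6 OR s2 = 0 OR 1 = 1
s8 = s7 AND D = 1 AND 1 = 1
s9 = s8 XOR s6 = 1 XOR 0 = 1
So s9 = 1.

A=1, F=0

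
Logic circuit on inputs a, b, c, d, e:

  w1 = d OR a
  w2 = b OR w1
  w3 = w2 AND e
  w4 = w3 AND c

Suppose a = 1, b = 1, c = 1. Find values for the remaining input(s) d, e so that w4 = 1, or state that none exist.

d=0 e=1

w4 = w3 AND c must be 1, so both w3 = 1 and c = 1.
w3 = w2 AND e must be 1, so both w2 = 1 and e = 1.
Check with a = 1, b = 1, c = 1 and d=0, e=1:
w1 = d OR a = 0 OR 1 = 1
w2 = b OR w1 = 1 OR 1 = 1
w3 = w2 AND e = 1 AND 1 = 1
w4 = w3 AND c = 1 AND 1 = 1
So w4 = 1.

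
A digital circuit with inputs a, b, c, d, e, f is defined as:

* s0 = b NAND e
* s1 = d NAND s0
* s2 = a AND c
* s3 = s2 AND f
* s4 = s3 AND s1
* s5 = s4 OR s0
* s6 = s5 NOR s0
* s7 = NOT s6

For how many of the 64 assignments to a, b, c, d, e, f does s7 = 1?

s7 = NOT s6 must be 1, so s6 = 0.
s6 = s5 NOR s0 must be 0, so at least one of s5, s0 is 1.
Enumerating the 64 input combinations, 50 give s7 = 1 and 14 give s7 = 0.

50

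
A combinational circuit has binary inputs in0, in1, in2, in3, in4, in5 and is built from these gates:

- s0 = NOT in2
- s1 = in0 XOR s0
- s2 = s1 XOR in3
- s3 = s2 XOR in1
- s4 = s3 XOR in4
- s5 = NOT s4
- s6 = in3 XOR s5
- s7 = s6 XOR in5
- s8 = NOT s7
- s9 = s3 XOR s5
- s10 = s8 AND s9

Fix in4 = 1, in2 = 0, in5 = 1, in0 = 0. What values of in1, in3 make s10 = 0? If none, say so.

in1=0, in3=1

Check with in4 = 1, in2 = 0, in5 = 1, in0 = 0 and in1=0, in3=1:
s0 = NOT in2 = NOT 0 = 1
s1 = in0 XOR s0 = 0 XOR 1 = 1
s2 = s1 XOR in3 = 1 XOR 1 = 0
s3 = s2 XOR in1 = 0 XOR 0 = 0
s4 = s3 XOR in4 = 0 XOR 1 = 1
s5 = NOT s4 = NOT 1 = 0
s6 = in3 XOR s5 = 1 XOR 0 = 1
s7 = s6 XOR in5 = 1 XOR 1 = 0
s8 = NOT s7 = NOT 0 = 1
s9 = s3 XOR s5 = 0 XOR 0 = 0
s10 = s8 AND s9 = 1 AND 0 = 0
So s10 = 0.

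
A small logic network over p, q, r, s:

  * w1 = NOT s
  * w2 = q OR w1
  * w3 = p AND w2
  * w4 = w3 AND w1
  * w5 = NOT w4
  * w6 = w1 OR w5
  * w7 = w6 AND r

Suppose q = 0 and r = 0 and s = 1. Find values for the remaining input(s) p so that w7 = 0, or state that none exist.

w7 = w6 AND r must be 0, so at least one of w6, r is 0.
Check with q = 0 and r = 0 and s = 1 and p=1:
w1 = NOT s = NOT 1 = 0
w2 = q OR w1 = 0 OR 0 = 0
w3 = p AND w2 = 1 AND 0 = 0
w4 = w3 AND w1 = 0 AND 0 = 0
w5 = NOT w4 = NOT 0 = 1
w6 = w1 OR w5 = 0 OR 1 = 1
w7 = w6 AND r = 1 AND 0 = 0
So w7 = 0.

p=1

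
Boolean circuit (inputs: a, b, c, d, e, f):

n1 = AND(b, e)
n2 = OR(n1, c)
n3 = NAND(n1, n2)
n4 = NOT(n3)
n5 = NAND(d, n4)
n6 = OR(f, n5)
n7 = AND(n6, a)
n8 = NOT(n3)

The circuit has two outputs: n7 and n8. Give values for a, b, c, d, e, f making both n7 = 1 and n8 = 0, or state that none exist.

Check with a=1 b=0 c=0 d=1 e=1 f=1:
n1 = AND(b, e) = AND(0, 1) = 0
n2 = OR(n1, c) = OR(0, 0) = 0
n3 = NAND(n1, n2) = NAND(0, 0) = 1
n4 = NOT(n3) = NOT 1 = 0
n5 = NAND(d, n4) = NAND(1, 0) = 1
n6 = OR(f, n5) = OR(1, 1) = 1
n7 = AND(n6, a) = AND(1, 1) = 1
n8 = NOT(n3) = NOT 1 = 0
So n7 = 1 and n8 = 0.

a=1 b=0 c=0 d=1 e=1 f=1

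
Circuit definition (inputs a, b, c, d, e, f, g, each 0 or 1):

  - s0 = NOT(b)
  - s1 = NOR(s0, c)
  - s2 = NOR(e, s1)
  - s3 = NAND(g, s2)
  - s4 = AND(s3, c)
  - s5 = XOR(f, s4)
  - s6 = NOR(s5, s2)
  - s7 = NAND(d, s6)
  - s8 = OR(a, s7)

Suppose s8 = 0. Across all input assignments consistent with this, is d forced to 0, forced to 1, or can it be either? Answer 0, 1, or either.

1

s8 = OR(a, s7) must be 0, so both a = 0 and s7 = 0.
Every assignment with s8 = 0 has d = 1; there are 10 such assignment(s).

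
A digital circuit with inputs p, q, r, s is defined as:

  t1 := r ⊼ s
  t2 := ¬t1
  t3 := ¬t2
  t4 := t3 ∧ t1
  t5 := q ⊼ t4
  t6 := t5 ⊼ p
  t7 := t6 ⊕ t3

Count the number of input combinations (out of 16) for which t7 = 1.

5

t7 = t6 ⊕ t3 must be 1, so t6 and t3 differ.
Satisfying assignments:
  p=0, q=0, r=1, s=1
  p=0, q=1, r=1, s=1
  p=1, q=0, r=0, s=0
  p=1, q=0, r=0, s=1
  p=1, q=0, r=1, s=0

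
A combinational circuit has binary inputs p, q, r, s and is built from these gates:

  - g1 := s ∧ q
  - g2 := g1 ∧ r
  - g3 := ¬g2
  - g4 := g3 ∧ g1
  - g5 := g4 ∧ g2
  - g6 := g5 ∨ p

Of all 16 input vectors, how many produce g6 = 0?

g6 = g5 ∨ p must be 0, so both g5 = 0 and p = 0.
g5 = g4 ∧ g2 must be 0, so at least one of g4, g2 is 0.
Enumerating the 16 input combinations, 8 give g6 = 0 and 8 give g6 = 1.

8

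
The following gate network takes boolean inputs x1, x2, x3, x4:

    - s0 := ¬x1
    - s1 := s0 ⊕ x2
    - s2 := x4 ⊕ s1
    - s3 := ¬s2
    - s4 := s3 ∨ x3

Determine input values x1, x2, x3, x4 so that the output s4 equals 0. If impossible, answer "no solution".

Check with x1=1, x2=0, x3=0, x4=1:
s0 = ¬x1 = ¬1 = 0
s1 = s0 ⊕ x2 = 0 ⊕ 0 = 0
s2 = x4 ⊕ s1 = 1 ⊕ 0 = 1
s3 = ¬s2 = ¬1 = 0
s4 = s3 ∨ x3 = 0 ∨ 0 = 0
So s4 = 0 as required.

x1=1, x2=0, x3=0, x4=1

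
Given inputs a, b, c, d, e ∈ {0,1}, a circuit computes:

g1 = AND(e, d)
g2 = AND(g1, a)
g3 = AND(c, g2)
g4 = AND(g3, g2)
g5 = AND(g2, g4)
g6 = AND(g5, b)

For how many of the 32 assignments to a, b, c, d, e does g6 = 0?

g6 = AND(g5, b) must be 0, so at least one of g5, b is 0.
Enumerating the 32 input combinations, 31 give g6 = 0 and 1 give g6 = 1.

31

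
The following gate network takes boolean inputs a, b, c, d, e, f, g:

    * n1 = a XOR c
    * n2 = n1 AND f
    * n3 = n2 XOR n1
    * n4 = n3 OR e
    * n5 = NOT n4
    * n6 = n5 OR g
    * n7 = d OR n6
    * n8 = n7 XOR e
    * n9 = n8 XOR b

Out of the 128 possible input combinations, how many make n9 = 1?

n9 = n8 XOR b must be 1, so n8 and b differ.
Enumerating the 128 input combinations, 64 give n9 = 1 and 64 give n9 = 0.

64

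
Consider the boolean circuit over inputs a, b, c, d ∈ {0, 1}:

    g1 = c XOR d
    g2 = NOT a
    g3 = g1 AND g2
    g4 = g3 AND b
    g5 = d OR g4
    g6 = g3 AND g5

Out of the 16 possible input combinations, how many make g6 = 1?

3

g6 = g3 AND g5 must be 1, so both g3 = 1 and g5 = 1.
g3 = g1 AND g2 must be 1, so both g1 = 1 and g2 = 1.
g5 = d OR g4 must be 1, so at least one of d, g4 is 1.
Satisfying assignments:
  a=0, b=0, c=0, d=1
  a=0, b=1, c=0, d=1
  a=0, b=1, c=1, d=0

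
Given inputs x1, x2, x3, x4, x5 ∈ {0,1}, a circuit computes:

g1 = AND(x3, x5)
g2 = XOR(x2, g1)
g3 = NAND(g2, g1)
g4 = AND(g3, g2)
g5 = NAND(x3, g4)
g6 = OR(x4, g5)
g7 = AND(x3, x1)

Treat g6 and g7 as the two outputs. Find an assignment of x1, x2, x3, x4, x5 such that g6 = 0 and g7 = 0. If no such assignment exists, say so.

Check with x1=0 x2=1 x3=1 x4=0 x5=0:
g1 = AND(x3, x5) = AND(1, 0) = 0
g2 = XOR(x2, g1) = XOR(1, 0) = 1
g3 = NAND(g2, g1) = NAND(1, 0) = 1
g4 = AND(g3, g2) = AND(1, 1) = 1
g5 = NAND(x3, g4) = NAND(1, 1) = 0
g6 = OR(x4, g5) = OR(0, 0) = 0
g7 = AND(x3, x1) = AND(1, 0) = 0
So g6 = 0 and g7 = 0.

x1=0 x2=1 x3=1 x4=0 x5=0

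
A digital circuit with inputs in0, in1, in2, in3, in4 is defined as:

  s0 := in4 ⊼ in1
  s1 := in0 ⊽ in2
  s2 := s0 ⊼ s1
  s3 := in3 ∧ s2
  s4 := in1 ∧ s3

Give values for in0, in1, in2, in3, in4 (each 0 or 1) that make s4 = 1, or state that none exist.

s4 = in1 ∧ s3 must be 1, so both in1 = 1 and s3 = 1.
s3 = in3 ∧ s2 must be 1, so both in3 = 1 and s2 = 1.
Check with in0=0, in1=1, in2=0, in3=1, in4=1:
s0 = in4 ⊼ in1 = 1 ⊼ 1 = 0
s1 = in0 ⊽ in2 = 0 ⊽ 0 = 1
s2 = s0 ⊼ s1 = 0 ⊼ 1 = 1
s3 = in3 ∧ s2 = 1 ∧ 1 = 1
s4 = in1 ∧ s3 = 1 ∧ 1 = 1
So s4 = 1 as required.

in0=0, in1=1, in2=0, in3=1, in4=1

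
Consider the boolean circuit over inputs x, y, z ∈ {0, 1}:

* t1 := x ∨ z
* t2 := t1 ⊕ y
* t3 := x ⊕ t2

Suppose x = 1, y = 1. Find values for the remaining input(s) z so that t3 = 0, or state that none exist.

With x = 1, y = 1 fixed, none of the 2 settings of z give t3 = 0.
For example, with z=1:
t1 = x ∨ z = 1 ∨ 1 = 1
t2 = t1 ⊕ y = 1 ⊕ 1 = 0
t3 = x ⊕ t2 = 1 ⊕ 0 = 1
giving t3 = 1 ≠ 0.

no solution exists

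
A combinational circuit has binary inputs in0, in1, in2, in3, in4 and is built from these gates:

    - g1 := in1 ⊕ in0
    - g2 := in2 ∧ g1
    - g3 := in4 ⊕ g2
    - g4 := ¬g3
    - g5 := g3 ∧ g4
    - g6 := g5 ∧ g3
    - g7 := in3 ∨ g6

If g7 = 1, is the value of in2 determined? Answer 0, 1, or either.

Both values of in2 occur among assignments with g7 = 1:
  in2=0: in0=0, in1=0, in2=0, in3=1, in4=0
  in2=1: in0=0, in1=0, in2=1, in3=1, in4=0

either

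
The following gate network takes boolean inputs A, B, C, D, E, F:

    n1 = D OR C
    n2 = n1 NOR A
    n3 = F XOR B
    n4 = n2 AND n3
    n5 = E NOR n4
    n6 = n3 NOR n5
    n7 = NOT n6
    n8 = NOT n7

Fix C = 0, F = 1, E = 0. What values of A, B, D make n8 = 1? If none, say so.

With C = 0, F = 1, E = 0 fixed, none of the 8 settings of A, B, D give n8 = 1.
For example, with A=0, B=0, D=1:
n1 = D OR C = 1 OR 0 = 1
n2 = n1 NOR A = 1 NOR 0 = 0
n3 = F XOR B = 1 XOR 0 = 1
n4 = n2 AND n3 = 0 AND 1 = 0
n5 = E NOR n4 = 0 NOR 0 = 1
n6 = n3 NOR n5 = 1 NOR 1 = 0
n7 = NOT n6 = NOT 0 = 1
n8 = NOT n7 = NOT 1 = 0
giving n8 = 0 ≠ 1.

no solution exists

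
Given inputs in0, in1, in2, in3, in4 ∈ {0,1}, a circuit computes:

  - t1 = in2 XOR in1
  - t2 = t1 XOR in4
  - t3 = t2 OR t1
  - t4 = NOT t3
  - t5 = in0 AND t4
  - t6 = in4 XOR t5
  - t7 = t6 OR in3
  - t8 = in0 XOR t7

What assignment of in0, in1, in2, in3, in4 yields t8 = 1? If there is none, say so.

t8 = in0 XOR t7 must be 1, so in0 and t7 differ.
Check with in0=0, in1=1, in2=1, in3=1, in4=1:
t1 = in2 XOR in1 = 1 XOR 1 = 0
t2 = t1 XOR in4 = 0 XOR 1 = 1
t3 = t2 OR t1 = 1 OR 0 = 1
t4 = NOT t3 = NOT 1 = 0
t5 = in0 AND t4 = 0 AND 0 = 0
t6 = in4 XOR t5 = 1 XOR 0 = 1
t7 = t6 OR in3 = 1 OR 1 = 1
t8 = in0 XOR t7 = 0 XOR 1 = 1
So t8 = 1 as required.

in0=0, in1=1, in2=1, in3=1, in4=1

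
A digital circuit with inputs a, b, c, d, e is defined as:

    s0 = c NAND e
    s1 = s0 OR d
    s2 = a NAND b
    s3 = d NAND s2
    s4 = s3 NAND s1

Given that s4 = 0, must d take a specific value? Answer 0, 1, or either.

Both values of d occur among assignments with s4 = 0:
  d=0: a=0, b=0, c=0, d=0, e=0
  d=1: a=1, b=1, c=0, d=1, e=0

either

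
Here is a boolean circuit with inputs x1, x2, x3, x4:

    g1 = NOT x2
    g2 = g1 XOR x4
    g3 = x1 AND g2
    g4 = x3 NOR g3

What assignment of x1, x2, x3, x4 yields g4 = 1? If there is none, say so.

g4 = x3 NOR g3 must be 1, so both x3 = 0 and g3 = 0.
g3 = x1 AND g2 must be 0, so at least one of x1, g2 is 0.
Check with x1=0 x2=0 x3=0 x4=1:
g1 = NOT x2 = NOT 0 = 1
g2 = g1 XOR x4 = 1 XOR 1 = 0
g3 = x1 AND g2 = 0 AND 0 = 0
g4 = x3 NOR g3 = 0 NOR 0 = 1
So g4 = 1 as required.

x1=0 x2=0 x3=0 x4=1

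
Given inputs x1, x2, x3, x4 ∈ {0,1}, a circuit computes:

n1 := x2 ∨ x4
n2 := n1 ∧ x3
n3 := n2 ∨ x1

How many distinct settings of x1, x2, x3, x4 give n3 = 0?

5

n3 = n2 ∨ x1 must be 0, so both n2 = 0 and x1 = 0.
n2 = n1 ∧ x3 must be 0, so at least one of n1, x3 is 0.
Satisfying assignments:
  x1=0, x2=0, x3=0, x4=0
  x1=0, x2=0, x3=0, x4=1
  x1=0, x2=0, x3=1, x4=0
  x1=0, x2=1, x3=0, x4=0
  x1=0, x2=1, x3=0, x4=1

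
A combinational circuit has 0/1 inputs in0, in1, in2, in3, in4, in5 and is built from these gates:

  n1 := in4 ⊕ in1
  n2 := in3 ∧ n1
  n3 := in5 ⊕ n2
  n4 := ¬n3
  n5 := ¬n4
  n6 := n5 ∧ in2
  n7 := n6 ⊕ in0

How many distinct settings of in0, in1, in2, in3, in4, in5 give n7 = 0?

n7 = n6 ⊕ in0 must be 0, so n6 and in0 are equal.
Enumerating the 64 input combinations, 32 give n7 = 0 and 32 give n7 = 1.

32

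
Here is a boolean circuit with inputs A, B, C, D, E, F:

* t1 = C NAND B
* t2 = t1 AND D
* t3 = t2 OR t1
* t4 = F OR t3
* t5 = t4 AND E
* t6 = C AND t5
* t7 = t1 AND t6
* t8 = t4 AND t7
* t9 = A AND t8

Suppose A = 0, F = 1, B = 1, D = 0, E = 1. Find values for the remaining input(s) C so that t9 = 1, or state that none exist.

With A = 0, F = 1, B = 1, D = 0, E = 1 fixed, none of the 2 settings of C give t9 = 1.
For example, with C=1:
t1 = C NAND B = 1 NAND 1 = 0
t2 = t1 AND D = 0 AND 0 = 0
t3 = t2 OR t1 = 0 OR 0 = 0
t4 = F OR t3 = 1 OR 0 = 1
t5 = t4 AND E = 1 AND 1 = 1
t6 = C AND t5 = 1 AND 1 = 1
t7 = t1 AND t6 = 0 AND 1 = 0
t8 = t4 AND t7 = 1 AND 0 = 0
t9 = A AND t8 = 0 AND 0 = 0
giving t9 = 0 ≠ 1.

no solution exists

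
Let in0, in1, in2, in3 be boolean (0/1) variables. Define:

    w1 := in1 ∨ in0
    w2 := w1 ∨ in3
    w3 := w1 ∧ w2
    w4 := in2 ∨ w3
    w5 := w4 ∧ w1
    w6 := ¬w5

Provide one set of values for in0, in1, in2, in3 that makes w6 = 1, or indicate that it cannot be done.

w6 = ¬w5 must be 1, so w5 = 0.
Check with in0=0 in1=0 in2=1 in3=0:
w1 = in1 ∨ in0 = 0 ∨ 0 = 0
w2 = w1 ∨ in3 = 0 ∨ 0 = 0
w3 = w1 ∧ w2 = 0 ∧ 0 = 0
w4 = in2 ∨ w3 = 1 ∨ 0 = 1
w5 = w4 ∧ w1 = 1 ∧ 0 = 0
w6 = ¬w5 = ¬0 = 1
So w6 = 1 as required.

in0=0 in1=0 in2=1 in3=0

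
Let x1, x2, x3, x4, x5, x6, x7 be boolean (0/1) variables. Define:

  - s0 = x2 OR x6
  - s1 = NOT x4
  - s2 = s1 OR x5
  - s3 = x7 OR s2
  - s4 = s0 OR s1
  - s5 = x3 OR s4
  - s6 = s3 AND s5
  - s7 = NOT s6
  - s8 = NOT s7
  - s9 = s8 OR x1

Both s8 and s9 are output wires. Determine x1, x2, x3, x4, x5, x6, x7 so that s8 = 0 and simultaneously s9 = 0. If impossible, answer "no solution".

Check with x1=0, x2=0, x3=1, x4=1, x5=0, x6=0, x7=0:
s0 = x2 OR x6 = 0 OR 0 = 0
s1 = NOT x4 = NOT 1 = 0
s2 = s1 OR x5 = 0 OR 0 = 0
s3 = x7 OR s2 = 0 OR 0 = 0
s4 = s0 OR s1 = 0 OR 0 = 0
s5 = x3 OR s4 = 1 OR 0 = 1
s6 = s3 AND s5 = 0 AND 1 = 0
s7 = NOT s6 = NOT 0 = 1
s8 = NOT s7 = NOT 1 = 0
s9 = s8 OR x1 = 0 OR 0 = 0
So s8 = 0 and s9 = 0.

x1=0, x2=0, x3=1, x4=1, x5=0, x6=0, x7=0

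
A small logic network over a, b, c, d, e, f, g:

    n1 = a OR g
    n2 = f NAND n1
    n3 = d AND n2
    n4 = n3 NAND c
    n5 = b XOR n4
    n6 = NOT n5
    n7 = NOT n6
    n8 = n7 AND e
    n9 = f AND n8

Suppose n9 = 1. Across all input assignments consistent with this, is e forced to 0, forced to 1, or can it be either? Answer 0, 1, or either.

n9 = f AND n8 must be 1, so both f = 1 and n8 = 1.
n8 = n7 AND e must be 1, so both n7 = 1 and e = 1.
Every assignment with n9 = 1 has e = 1; there are 16 such assignment(s).

1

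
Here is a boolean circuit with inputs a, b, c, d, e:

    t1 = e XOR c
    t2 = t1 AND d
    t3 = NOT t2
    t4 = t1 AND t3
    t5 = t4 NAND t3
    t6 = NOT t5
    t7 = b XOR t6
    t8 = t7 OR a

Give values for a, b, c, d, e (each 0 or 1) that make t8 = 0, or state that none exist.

a=0, b=1, c=1, d=0, e=0

t8 = t7 OR a must be 0, so both t7 = 0 and a = 0.
t7 = b XOR t6 must be 0, so b and t6 are equal.
Check with a=0, b=1, c=1, d=0, e=0:
t1 = e XOR c = 0 XOR 1 = 1
t2 = t1 AND d = 1 AND 0 = 0
t3 = NOT t2 = NOT 0 = 1
t4 = t1 AND t3 = 1 AND 1 = 1
t5 = t4 NAND t3 = 1 NAND 1 = 0
t6 = NOT t5 = NOT 0 = 1
t7 = b XOR t6 = 1 XOR 1 = 0
t8 = t7 OR a = 0 OR 0 = 0
So t8 = 0 as required.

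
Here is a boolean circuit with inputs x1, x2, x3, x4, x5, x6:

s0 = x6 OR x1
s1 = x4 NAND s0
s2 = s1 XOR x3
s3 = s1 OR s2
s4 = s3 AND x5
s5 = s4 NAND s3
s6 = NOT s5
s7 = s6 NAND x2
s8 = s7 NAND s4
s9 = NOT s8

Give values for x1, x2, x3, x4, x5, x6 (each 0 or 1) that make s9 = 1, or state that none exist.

s9 = NOT s8 must be 1, so s8 = 0.
Check with x1=0, x2=0, x3=1, x4=0, x5=1, x6=1:
s0 = x6 OR x1 = 1 OR 0 = 1
s1 = x4 NAND s0 = 0 NAND 1 = 1
s2 = s1 XOR x3 = 1 XOR 1 = 0
s3 = s1 OR s2 = 1 OR 0 = 1
s4 = s3 AND x5 = 1 AND 1 = 1
s5 = s4 NAND s3 = 1 NAND 1 = 0
s6 = NOT s5 = NOT 0 = 1
s7 = s6 NAND x2 = 1 NAND 0 = 1
s8 = s7 NAND s4 = 1 NAND 1 = 0
s9 = NOT s8 = NOT 0 = 1
So s9 = 1 as required.

x1=0, x2=0, x3=1, x4=0, x5=1, x6=1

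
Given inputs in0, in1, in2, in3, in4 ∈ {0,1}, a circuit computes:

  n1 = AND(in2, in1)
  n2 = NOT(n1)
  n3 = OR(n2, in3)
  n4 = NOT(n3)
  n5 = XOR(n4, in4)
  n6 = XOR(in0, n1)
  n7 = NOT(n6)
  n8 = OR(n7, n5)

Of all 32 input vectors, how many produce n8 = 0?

n8 = OR(n7, n5) must be 0, so both n7 = 0 and n5 = 0.
n7 = NOT(n6) must be 0, so n6 = 1.
n5 = XOR(n4, in4) must be 0, so n4 and in4 are equal.
Enumerating the 32 input combinations, 8 give n8 = 0 and 24 give n8 = 1.

8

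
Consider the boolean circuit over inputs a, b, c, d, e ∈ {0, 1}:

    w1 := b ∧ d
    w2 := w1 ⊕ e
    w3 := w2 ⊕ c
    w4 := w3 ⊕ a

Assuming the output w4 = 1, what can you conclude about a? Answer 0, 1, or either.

either

Both values of a occur among assignments with w4 = 1:
  a=0: a=0, b=0, c=0, d=0, e=1
  a=1: a=1, b=0, c=0, d=0, e=0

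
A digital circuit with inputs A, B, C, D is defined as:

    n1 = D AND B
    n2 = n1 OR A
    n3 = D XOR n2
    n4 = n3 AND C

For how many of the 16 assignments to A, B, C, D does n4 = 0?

13

n4 = n3 AND C must be 0, so at least one of n3, C is 0.
Enumerating the 16 input combinations, 13 give n4 = 0 and 3 give n4 = 1.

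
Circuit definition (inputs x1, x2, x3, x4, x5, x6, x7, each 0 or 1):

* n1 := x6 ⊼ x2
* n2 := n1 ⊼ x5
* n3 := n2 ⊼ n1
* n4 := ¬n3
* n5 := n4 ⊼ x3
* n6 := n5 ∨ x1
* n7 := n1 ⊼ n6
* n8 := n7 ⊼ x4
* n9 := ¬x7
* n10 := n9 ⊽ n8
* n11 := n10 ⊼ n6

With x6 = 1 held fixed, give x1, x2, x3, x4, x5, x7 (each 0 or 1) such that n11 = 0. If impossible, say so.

x1=1, x2=1, x3=1, x4=1, x5=0, x7=1

n11 = n10 ⊼ n6 must be 0, so both n10 = 1 and n6 = 1.
n10 = n9 ⊽ n8 must be 1, so both n9 = 0 and n8 = 0.
Check with x6 = 1 and x1=1, x2=1, x3=1, x4=1, x5=0, x7=1:
n1 = x6 ⊼ x2 = 1 ⊼ 1 = 0
n2 = n1 ⊼ x5 = 0 ⊼ 0 = 1
n3 = n2 ⊼ n1 = 1 ⊼ 0 = 1
n4 = ¬n3 = ¬1 = 0
n5 = n4 ⊼ x3 = 0 ⊼ 1 = 1
n6 = n5 ∨ x1 = 1 ∨ 1 = 1
n7 = n1 ⊼ n6 = 0 ⊼ 1 = 1
n8 = n7 ⊼ x4 = 1 ⊼ 1 = 0
n9 = ¬x7 = ¬1 = 0
n10 = n9 ⊽ n8 = 0 ⊽ 0 = 1
n11 = n10 ⊼ n6 = 1 ⊼ 1 = 0
So n11 = 0.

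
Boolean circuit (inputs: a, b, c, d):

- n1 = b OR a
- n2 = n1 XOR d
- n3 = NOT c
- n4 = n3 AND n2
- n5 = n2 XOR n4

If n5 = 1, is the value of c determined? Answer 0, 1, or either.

n5 = n2 XOR n4 must be 1, so n2 and n4 differ.
Every assignment with n5 = 1 has c = 1; there are 4 such assignment(s).
  a=0, b=0, c=1, d=1
  a=0, b=1, c=1, d=0
  a=1, b=0, c=1, d=0
  a=1, b=1, c=1, d=0

1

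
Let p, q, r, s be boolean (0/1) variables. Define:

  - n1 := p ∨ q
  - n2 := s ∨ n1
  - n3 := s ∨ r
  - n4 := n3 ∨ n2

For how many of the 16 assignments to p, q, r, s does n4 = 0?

1

n4 = n3 ∨ n2 must be 0, so both n3 = 0 and n2 = 0.
Enumerating the 16 input combinations, 1 give n4 = 0 and 15 give n4 = 1.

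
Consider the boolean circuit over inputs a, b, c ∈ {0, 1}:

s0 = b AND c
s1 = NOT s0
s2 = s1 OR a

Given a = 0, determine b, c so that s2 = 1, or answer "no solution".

s2 = s1 OR a must be 1, so at least one of s1, a is 1.
Check with a = 0 and b=0, c=0:
s0 = b AND c = 0 AND 0 = 0
s1 = NOT s0 = NOT 0 = 1
s2 = s1 OR a = 1 OR 0 = 1
So s2 = 1.

b=0 c=0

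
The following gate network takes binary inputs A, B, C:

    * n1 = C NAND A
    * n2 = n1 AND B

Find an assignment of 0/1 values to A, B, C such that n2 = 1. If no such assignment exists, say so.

A=0, B=1, C=1

n2 = n1 AND B must be 1, so both n1 = 1 and B = 1.
n1 = C NAND A must be 1, so at least one of C, A is 0.
Check with A=0, B=1, C=1:
n1 = C NAND A = 1 NAND 0 = 1
n2 = n1 AND B = 1 AND 1 = 1
So n2 = 1 as required.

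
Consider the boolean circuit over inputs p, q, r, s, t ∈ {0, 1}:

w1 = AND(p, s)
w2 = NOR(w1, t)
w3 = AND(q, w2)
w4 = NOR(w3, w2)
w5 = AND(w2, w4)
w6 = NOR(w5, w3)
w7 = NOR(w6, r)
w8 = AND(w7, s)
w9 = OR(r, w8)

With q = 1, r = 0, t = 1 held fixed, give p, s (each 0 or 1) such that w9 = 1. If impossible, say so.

no solution exists

With q = 1, r = 0, t = 1 fixed, none of the 4 settings of p, s give w9 = 1.
For example, with p=0, s=0:
w1 = AND(p, s) = AND(0, 0) = 0
w2 = NOR(w1, t) = NOR(0, 1) = 0
w3 = AND(q, w2) = AND(1, 0) = 0
w4 = NOR(w3, w2) = NOR(0, 0) = 1
w5 = AND(w2, w4) = AND(0, 1) = 0
w6 = NOR(w5, w3) = NOR(0, 0) = 1
w7 = NOR(w6, r) = NOR(1, 0) = 0
w8 = AND(w7, s) = AND(0, 0) = 0
w9 = OR(r, w8) = OR(0, 0) = 0
giving w9 = 0 ≠ 1.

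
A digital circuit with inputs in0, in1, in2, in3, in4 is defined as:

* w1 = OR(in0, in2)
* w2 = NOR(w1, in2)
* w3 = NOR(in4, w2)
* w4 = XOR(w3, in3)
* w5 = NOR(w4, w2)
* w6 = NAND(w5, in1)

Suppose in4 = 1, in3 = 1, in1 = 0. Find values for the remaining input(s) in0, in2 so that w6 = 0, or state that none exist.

no solution exists

With in4 = 1, in3 = 1, in1 = 0 fixed, none of the 4 settings of in0, in2 give w6 = 0.
For example, with in0=0, in2=0:
w1 = OR(in0, in2) = OR(0, 0) = 0
w2 = NOR(w1, in2) = NOR(0, 0) = 1
w3 = NOR(in4, w2) = NOR(1, 1) = 0
w4 = XOR(w3, in3) = XOR(0, 1) = 1
w5 = NOR(w4, w2) = NOR(1, 1) = 0
w6 = NAND(w5, in1) = NAND(0, 0) = 1
giving w6 = 1 ≠ 0.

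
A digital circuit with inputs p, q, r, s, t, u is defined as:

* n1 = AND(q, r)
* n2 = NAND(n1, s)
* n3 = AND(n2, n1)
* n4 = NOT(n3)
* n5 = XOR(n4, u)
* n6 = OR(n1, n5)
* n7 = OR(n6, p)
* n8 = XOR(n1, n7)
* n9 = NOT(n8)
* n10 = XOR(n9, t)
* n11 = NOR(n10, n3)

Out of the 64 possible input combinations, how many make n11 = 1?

28

n11 = NOR(n10, n3) must be 1, so both n10 = 0 and n3 = 0.
n10 = XOR(n9, t) must be 0, so n9 and t are equal.
n3 = AND(n2, n1) must be 0, so at least one of n2, n1 is 0.
Enumerating the 64 input combinations, 28 give n11 = 1 and 36 give n11 = 0.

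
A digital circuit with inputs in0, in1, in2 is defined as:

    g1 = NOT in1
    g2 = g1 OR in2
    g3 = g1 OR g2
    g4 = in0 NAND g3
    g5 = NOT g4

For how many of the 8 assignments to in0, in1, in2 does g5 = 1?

3

g5 = NOT g4 must be 1, so g4 = 0.
Enumerating the 8 input combinations, 3 give g5 = 1 and 5 give g5 = 0.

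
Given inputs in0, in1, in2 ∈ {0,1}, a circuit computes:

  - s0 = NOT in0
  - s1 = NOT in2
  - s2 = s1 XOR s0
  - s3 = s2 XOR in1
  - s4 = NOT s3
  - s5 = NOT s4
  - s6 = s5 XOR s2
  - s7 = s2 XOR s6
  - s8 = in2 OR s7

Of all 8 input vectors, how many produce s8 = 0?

s8 = in2 OR s7 must be 0, so both in2 = 0 and s7 = 0.
s7 = s2 XOR s6 must be 0, so s2 and s6 are equal.
Satisfying assignments:
  in0=0, in1=0, in2=0
  in0=1, in1=1, in2=0

2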